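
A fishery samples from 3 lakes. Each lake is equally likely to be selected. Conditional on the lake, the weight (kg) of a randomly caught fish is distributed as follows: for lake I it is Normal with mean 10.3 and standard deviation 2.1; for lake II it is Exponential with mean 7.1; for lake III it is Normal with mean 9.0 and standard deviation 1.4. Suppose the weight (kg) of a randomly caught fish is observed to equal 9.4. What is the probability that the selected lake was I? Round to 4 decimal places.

Likelihoods f(9.4 | ·): I: 0.173303; II: 0.0374766; III: 0.273562.
Posterior ∝ prior × likelihood. Numerator for I: 0.333333·0.173303 = 0.0577677.
Normalizing constant: 0.333333·0.173303 + 0.333333·0.0374766 + 0.333333·0.273562 = 0.161447.
P(I | observation) = 0.0577677 / 0.161447 = 0.357812.

0.3578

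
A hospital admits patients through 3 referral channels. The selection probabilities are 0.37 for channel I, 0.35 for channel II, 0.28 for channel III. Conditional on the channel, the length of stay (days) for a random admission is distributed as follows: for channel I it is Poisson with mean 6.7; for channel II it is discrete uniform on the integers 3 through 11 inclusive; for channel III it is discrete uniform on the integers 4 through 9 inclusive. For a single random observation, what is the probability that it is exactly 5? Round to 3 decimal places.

Conditional on each channel, P(X = 5): I: 0.13849; II: 0.111111; III: 0.166667.
By total probability, P(X = 5) = 0.37·0.13849 + 0.35·0.111111 + 0.28·0.166667 = 0.136797.

0.137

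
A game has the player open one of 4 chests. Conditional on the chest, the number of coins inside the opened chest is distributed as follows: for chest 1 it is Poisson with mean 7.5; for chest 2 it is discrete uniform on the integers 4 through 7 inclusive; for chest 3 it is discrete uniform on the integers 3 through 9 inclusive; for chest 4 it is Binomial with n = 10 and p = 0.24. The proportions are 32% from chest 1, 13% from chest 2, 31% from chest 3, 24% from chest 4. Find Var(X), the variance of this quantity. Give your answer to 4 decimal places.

Per component, 1: μ=7.5, E[X²]=63.75; 2: μ=5.5, E[X²]=31.5; 3: μ=6, E[X²]=40; 4: μ=2.4, E[X²]=7.584.
E[X] = 0.32·7.5 + 0.13·5.5 + 0.31·6 + 0.24·2.4 = 5.551.
E[X²] = 0.32·63.75 + 0.13·31.5 + 0.31·40 + 0.24·7.584 = 38.7152.
Var(X) = E[X²] − (E[X])² = 38.7152 − 30.8136 = 7.90156.

7.9016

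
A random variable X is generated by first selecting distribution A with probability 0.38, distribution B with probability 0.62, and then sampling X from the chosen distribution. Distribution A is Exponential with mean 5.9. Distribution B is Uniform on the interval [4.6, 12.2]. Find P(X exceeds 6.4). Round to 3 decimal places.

Conditional on each component, P(X > 6.4): A: 0.337988; B: 0.763158.
By total probability, P(X > 6.4) = 0.38·0.337988 + 0.62·0.763158 = 0.601593.

0.602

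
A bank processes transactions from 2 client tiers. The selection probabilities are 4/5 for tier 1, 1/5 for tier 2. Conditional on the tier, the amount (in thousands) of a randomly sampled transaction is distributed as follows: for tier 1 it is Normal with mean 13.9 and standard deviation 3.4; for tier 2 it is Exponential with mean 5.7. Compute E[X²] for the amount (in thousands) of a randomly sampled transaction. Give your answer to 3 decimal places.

For each component E[X²] = Var + (mean)², giving 1: 204.77; 2: 64.98.
Overall E[X²] = 0.8·204.77 + 0.2·64.98 = 176.812.

176.812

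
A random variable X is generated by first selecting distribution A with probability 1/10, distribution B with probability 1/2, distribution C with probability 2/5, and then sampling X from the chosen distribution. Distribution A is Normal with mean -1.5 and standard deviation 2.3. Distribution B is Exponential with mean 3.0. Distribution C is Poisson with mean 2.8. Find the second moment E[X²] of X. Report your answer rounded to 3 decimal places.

For each component E[X²] = Var + (mean)², giving A: 7.54; B: 18; C: 10.64.
Overall E[X²] = 0.1·7.54 + 0.5·18 + 0.4·10.64 = 14.01.

14.010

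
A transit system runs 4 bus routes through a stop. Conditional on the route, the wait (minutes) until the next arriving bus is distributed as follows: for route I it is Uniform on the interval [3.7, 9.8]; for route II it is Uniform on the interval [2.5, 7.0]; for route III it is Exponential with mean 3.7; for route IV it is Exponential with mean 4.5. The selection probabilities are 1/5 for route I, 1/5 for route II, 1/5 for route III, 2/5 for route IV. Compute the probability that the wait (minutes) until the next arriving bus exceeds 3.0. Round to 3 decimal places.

Conditional on each route, P(X > 3.0): I: 1; II: 0.888889; III: 0.444498; IV: 0.513417.
By total probability, P(X > 3.0) = 0.2·1 + 0.2·0.888889 + 0.2·0.444498 + 0.4·0.513417 = 0.672044.

0.672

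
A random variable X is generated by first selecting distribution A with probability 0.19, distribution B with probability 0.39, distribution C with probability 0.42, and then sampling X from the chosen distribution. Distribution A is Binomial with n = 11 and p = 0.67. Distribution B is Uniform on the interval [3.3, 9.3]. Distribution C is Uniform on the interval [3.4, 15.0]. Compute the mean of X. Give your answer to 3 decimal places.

Component means — A: 7.37; B: 6.3; C: 9.2.
E[X] = 0.19·7.37 + 0.39·6.3 + 0.42·9.2 = 7.7213.

7.721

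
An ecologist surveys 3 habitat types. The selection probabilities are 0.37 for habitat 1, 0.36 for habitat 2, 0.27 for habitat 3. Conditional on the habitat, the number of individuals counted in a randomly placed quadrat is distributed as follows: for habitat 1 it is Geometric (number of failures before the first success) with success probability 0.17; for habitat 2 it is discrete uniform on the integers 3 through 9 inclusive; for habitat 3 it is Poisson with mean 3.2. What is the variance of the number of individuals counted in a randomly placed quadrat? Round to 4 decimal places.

Per component, 1: μ=4.88235, E[X²]=52.5571; 2: μ=6, E[X²]=40; 3: μ=3.2, E[X²]=13.44.
E[X] = 0.37·4.88235 + 0.36·6 + 0.27·3.2 = 4.83047.
E[X²] = 0.37·52.5571 + 0.36·40 + 0.27·13.44 = 37.4749.
Var(X) = E[X²] − (E[X])² = 37.4749 − 23.3334 = 14.1415.

14.1415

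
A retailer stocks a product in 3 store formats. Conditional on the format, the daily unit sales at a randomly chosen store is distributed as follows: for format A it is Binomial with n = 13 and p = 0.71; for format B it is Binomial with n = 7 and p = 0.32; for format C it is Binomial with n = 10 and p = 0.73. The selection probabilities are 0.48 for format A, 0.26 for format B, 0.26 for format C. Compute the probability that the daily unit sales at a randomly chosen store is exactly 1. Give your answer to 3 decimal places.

Conditional on each format, P(X = 1): A: 3.26571e-06; B: 0.221463; C: 5.56669e-05.
By total probability, P(X = 1) = 0.48·3.26571e-06 + 0.26·0.221463 + 0.26·5.56669e-05 = 0.0575965.

0.058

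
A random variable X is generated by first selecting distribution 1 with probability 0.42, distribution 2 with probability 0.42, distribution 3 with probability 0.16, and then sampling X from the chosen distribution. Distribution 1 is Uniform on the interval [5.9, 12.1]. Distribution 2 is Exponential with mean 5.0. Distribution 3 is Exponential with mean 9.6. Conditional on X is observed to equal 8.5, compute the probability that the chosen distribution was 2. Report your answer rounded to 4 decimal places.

0.1706

Likelihoods f(8.5 | ·): 1: 0.16129; 2: 0.0365367; 3: 0.0429732.
Posterior ∝ prior × likelihood. Numerator for 2: 0.42·0.0365367 = 0.0153454.
Normalizing constant: 0.42·0.16129 + 0.42·0.0365367 + 0.16·0.0429732 = 0.0899631.
P(2 | observation) = 0.0153454 / 0.0899631 = 0.170575.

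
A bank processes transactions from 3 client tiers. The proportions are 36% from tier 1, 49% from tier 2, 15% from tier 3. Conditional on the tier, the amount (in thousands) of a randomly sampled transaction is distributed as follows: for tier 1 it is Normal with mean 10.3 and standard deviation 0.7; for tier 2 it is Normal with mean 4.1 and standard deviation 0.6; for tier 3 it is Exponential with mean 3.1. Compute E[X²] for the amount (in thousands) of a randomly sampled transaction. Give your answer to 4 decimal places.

49.6651

For each component E[X²] = Var + (mean)², giving 1: 106.58; 2: 17.17; 3: 19.22.
Overall E[X²] = 0.36·106.58 + 0.49·17.17 + 0.15·19.22 = 49.6651.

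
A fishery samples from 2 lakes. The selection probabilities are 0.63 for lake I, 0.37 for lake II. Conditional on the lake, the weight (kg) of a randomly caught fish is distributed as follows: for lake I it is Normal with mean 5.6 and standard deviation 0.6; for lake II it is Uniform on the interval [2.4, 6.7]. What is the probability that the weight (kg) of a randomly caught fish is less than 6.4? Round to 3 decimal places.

Conditional on each lake, P(X < 6.4): I: 0.908789; II: 0.930233.
By total probability, P(X < 6.4) = 0.63·0.908789 + 0.37·0.930233 = 0.916723.

0.917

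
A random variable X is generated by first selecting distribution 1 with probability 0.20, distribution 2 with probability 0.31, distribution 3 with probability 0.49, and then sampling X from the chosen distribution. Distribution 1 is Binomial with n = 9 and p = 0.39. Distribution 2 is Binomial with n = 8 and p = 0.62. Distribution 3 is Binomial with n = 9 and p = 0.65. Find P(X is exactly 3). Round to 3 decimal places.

Conditional on each component, P(X = 3): 1: 0.256716; 2: 0.10575; 3: 0.042406.
By total probability, P(X = 3) = 0.2·0.256716 + 0.31·0.10575 + 0.49·0.042406 = 0.104905.

0.105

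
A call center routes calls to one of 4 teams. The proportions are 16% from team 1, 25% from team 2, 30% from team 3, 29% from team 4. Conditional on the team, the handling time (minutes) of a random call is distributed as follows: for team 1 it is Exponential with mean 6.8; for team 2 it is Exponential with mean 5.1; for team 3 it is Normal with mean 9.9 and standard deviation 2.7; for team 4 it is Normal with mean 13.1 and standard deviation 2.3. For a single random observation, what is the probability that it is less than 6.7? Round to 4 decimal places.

Conditional on each team, P(X < 6.7): 1: 0.626671; 2: 0.731183; 3: 0.117972; 4: 0.00269619.
By total probability, P(X < 6.7) = 0.16·0.626671 + 0.25·0.731183 + 0.3·0.117972 + 0.29·0.00269619 = 0.319237.

0.3192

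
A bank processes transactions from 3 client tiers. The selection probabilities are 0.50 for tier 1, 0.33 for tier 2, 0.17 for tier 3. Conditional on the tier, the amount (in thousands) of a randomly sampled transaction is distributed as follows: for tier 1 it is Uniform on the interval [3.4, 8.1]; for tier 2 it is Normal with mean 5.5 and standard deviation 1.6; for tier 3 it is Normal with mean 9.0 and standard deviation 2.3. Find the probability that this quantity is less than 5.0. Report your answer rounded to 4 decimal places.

Conditional on each tier, P(X < 5.0): 1: 0.340426; 2: 0.37733; 3: 0.0410059.
By total probability, P(X < 5.0) = 0.5·0.340426 + 0.33·0.37733 + 0.17·0.0410059 = 0.301703.

0.3017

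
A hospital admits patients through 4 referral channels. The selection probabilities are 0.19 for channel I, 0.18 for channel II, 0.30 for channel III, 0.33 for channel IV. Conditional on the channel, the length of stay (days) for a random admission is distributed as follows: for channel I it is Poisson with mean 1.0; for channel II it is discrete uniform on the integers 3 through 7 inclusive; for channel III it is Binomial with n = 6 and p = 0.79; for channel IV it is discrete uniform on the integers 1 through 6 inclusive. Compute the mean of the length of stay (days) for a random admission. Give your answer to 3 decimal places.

3.667

Component means — I: 1; II: 5; III: 4.74; IV: 3.5.
E[X] = 0.19·1 + 0.18·5 + 0.3·4.74 + 0.33·3.5 = 3.667.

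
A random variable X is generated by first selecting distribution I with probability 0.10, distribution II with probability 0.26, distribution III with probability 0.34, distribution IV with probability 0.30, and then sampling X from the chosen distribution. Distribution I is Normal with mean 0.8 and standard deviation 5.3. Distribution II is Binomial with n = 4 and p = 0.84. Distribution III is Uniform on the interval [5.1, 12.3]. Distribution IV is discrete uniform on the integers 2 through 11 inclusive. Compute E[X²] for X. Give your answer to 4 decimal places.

For each component E[X²] = Var + (mean)², giving I: 28.73; II: 11.8272; III: 80.01; IV: 50.5.
Overall E[X²] = 0.1·28.73 + 0.26·11.8272 + 0.34·80.01 + 0.3·50.5 = 48.3015.

48.3015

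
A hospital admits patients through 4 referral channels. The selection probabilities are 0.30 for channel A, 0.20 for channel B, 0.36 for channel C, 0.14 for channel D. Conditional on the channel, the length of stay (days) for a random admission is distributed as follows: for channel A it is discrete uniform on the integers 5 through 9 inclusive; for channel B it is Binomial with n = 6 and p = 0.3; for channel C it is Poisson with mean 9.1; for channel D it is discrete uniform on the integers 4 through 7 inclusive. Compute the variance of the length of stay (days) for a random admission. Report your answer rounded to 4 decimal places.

11.3696

Per component, A: μ=7, E[X²]=51; B: μ=1.8, E[X²]=4.5; C: μ=9.1, E[X²]=91.91; D: μ=5.5, E[X²]=31.5.
E[X] = 0.3·7 + 0.2·1.8 + 0.36·9.1 + 0.14·5.5 = 6.506.
E[X²] = 0.3·51 + 0.2·4.5 + 0.36·91.91 + 0.14·31.5 = 53.6976.
Var(X) = E[X²] − (E[X])² = 53.6976 − 42.328 = 11.3696.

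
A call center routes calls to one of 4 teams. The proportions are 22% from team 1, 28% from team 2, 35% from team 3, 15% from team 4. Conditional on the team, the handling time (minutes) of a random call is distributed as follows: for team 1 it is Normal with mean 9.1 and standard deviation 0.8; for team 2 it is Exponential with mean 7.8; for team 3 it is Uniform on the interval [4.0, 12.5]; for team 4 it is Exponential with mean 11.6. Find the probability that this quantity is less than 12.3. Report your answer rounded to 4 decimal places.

Conditional on each team, P(X < 12.3): 1: 0.999968; 2: 0.79339; 3: 0.976471; 4: 0.653664.
By total probability, P(X < 12.3) = 0.22·0.999968 + 0.28·0.79339 + 0.35·0.976471 + 0.15·0.653664 = 0.881957.

0.8820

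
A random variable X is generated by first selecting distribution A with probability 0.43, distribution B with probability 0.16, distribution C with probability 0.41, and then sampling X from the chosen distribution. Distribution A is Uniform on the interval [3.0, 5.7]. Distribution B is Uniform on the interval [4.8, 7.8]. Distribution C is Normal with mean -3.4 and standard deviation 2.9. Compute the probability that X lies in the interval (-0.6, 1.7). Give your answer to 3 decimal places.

Conditional on each component, P(-0.6 < X < 1.7): A: 0; B: 0; C: 0.127822.
By total probability, P(-0.6 < X < 1.7) = 0.43·0 + 0.16·0 + 0.41·0.127822 = 0.052407.

0.052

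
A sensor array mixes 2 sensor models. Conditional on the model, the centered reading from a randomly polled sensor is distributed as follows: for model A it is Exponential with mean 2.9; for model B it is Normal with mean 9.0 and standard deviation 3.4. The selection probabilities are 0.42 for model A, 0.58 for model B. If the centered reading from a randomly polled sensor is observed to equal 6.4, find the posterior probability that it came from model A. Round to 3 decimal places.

0.239

Likelihoods f(6.4 | ·): A: 0.0379454; B: 0.0875889.
Posterior ∝ prior × likelihood. Numerator for A: 0.42·0.0379454 = 0.0159371.
Normalizing constant: 0.42·0.0379454 + 0.58·0.0875889 = 0.0667386.
P(A | observation) = 0.0159371 / 0.0667386 = 0.238798.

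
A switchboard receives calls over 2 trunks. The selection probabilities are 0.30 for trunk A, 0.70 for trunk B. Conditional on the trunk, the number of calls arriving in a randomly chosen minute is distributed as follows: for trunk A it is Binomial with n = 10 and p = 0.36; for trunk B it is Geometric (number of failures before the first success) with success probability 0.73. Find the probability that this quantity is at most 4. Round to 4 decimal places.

Conditional on each trunk, P(X ≤ 4): A: 0.729158; B: 0.998565.
By total probability, P(X ≤ 4) = 0.3·0.729158 + 0.7·0.998565 = 0.917743.

0.9177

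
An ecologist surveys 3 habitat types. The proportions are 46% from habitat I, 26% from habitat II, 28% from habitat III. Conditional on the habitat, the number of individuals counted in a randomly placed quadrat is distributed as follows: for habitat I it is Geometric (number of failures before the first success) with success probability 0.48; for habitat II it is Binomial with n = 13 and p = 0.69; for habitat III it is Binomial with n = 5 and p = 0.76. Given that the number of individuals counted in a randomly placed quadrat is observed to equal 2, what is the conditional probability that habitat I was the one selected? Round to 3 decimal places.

0.727

Likelihoods P(X=2 | ·): I: 0.129792; II: 9.43564e-05; III: 0.0798474.
Posterior ∝ prior × likelihood. Numerator for I: 0.46·0.129792 = 0.0597043.
Normalizing constant: 0.46·0.129792 + 0.26·9.43564e-05 + 0.28·0.0798474 = 0.0820861.
P(I | observation) = 0.0597043 / 0.0820861 = 0.727337.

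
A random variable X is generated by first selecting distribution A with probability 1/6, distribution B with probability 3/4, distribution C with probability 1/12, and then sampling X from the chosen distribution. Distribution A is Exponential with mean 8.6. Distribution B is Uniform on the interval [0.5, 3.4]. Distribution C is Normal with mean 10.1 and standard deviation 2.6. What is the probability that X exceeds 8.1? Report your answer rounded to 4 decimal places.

0.1299

Conditional on each component, P(X > 8.1): A: 0.389902; B: 0; C: 0.779122.
By total probability, P(X > 8.1) = 0.166667·0.389902 + 0.75·0 + 0.0833333·0.779122 = 0.12991.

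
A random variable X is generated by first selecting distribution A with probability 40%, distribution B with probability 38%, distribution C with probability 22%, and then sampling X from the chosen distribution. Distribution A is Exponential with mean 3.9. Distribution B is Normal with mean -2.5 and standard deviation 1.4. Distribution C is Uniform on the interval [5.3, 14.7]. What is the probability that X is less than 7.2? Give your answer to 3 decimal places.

0.761

Conditional on each component, P(X < 7.2): A: 0.842157; B: 1; C: 0.202128.
By total probability, P(X < 7.2) = 0.4·0.842157 + 0.38·1 + 0.22·0.202128 = 0.761331.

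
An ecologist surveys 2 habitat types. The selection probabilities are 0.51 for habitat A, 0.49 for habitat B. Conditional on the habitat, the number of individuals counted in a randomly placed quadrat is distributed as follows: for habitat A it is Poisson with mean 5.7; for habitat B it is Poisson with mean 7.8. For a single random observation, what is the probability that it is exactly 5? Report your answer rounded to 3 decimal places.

0.134

Conditional on each habitat, P(X = 5): A: 0.16777; B: 0.0985814.
By total probability, P(X = 5) = 0.51·0.16777 + 0.49·0.0985814 = 0.133868.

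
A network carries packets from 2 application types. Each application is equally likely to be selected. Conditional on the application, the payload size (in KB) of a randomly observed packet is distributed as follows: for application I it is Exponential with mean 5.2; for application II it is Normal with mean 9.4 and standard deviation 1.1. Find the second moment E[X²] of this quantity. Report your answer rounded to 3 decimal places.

71.825

For each component E[X²] = Var + (mean)², giving I: 54.08; II: 89.57.
Overall E[X²] = 0.5·54.08 + 0.5·89.57 = 71.825.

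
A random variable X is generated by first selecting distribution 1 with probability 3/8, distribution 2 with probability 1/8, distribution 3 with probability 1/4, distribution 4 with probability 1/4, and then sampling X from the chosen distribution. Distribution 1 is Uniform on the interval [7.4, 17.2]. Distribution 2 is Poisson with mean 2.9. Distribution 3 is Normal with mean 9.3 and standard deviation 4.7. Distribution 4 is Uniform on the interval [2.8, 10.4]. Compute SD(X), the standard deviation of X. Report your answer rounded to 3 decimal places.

Per component, 1: μ=12.3, E[X²]=159.293; 2: μ=2.9, E[X²]=11.31; 3: μ=9.3, E[X²]=108.58; 4: μ=6.6, E[X²]=48.3733.
E[X] = 0.375·12.3 + 0.125·2.9 + 0.25·9.3 + 0.25·6.6 = 8.95.
E[X²] = 0.375·159.293 + 0.125·11.31 + 0.25·108.58 + 0.25·48.3733 = 100.387.
Var(X) = E[X²] − (E[X])² = 100.387 − 80.1025 = 20.2846.
SD(X) = √20.2846 = 4.50384.

4.504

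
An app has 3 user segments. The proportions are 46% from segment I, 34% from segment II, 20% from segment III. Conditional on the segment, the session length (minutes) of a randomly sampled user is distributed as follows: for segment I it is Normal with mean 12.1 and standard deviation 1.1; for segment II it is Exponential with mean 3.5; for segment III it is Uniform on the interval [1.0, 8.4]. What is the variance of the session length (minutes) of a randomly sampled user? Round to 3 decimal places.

Per component, I: μ=12.1, E[X²]=147.62; II: μ=3.5, E[X²]=24.5; III: μ=4.7, E[X²]=26.6533.
E[X] = 0.46·12.1 + 0.34·3.5 + 0.2·4.7 = 7.696.
E[X²] = 0.46·147.62 + 0.34·24.5 + 0.2·26.6533 = 81.5659.
Var(X) = E[X²] − (E[X])² = 81.5659 − 59.2284 = 22.3375.

22.337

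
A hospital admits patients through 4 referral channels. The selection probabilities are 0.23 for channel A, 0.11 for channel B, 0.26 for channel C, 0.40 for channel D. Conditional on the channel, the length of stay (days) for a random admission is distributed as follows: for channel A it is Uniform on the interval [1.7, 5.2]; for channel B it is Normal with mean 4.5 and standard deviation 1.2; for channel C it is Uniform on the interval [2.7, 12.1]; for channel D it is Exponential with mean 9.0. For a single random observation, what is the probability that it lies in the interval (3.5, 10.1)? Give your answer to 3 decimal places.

0.523

Conditional on each channel, P(3.5 < X < 10.1): A: 0.485714; B: 0.79767; C: 0.702128; D: 0.352254.
By total probability, P(3.5 < X < 10.1) = 0.23·0.485714 + 0.11·0.79767 + 0.26·0.702128 + 0.4·0.352254 = 0.522913.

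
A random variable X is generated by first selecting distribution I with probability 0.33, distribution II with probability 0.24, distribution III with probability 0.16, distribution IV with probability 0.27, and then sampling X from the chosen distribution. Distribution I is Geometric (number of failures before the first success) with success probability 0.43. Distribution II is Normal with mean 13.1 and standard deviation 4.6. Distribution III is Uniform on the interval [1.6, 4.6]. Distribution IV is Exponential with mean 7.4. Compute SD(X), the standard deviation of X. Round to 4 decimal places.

6.4945

Per component, I: μ=1.32558, E[X²]=4.83991; II: μ=13.1, E[X²]=192.77; III: μ=3.1, E[X²]=10.36; IV: μ=7.4, E[X²]=109.52.
E[X] = 0.33·1.32558 + 0.24·13.1 + 0.16·3.1 + 0.27·7.4 = 6.07544.
E[X²] = 0.33·4.83991 + 0.24·192.77 + 0.16·10.36 + 0.27·109.52 = 79.09.
Var(X) = E[X²] − (E[X])² = 79.09 − 36.911 = 42.179.
SD(X) = √42.179 = 6.49453.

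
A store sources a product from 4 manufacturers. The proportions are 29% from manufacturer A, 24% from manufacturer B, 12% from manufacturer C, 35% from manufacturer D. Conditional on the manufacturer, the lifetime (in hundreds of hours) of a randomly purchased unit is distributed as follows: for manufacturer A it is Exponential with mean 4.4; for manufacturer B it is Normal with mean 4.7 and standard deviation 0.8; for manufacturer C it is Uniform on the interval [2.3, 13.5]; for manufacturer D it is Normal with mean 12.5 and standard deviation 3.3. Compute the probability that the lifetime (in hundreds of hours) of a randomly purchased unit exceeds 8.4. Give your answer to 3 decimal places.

Conditional on each manufacturer, P(X > 8.4): A: 0.148215; B: 1.87299e-06; C: 0.455357; D: 0.89296.
By total probability, P(X > 8.4) = 0.29·0.148215 + 0.24·1.87299e-06 + 0.12·0.455357 + 0.35·0.89296 = 0.410162.

0.410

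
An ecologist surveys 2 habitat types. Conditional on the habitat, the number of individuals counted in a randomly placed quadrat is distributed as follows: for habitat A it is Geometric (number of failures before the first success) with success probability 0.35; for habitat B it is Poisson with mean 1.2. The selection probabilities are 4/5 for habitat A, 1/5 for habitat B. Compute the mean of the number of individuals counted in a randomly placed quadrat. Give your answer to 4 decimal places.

1.7257

Component means — A: 1.85714; B: 1.2.
E[X] = 0.8·1.85714 + 0.2·1.2 = 1.72571.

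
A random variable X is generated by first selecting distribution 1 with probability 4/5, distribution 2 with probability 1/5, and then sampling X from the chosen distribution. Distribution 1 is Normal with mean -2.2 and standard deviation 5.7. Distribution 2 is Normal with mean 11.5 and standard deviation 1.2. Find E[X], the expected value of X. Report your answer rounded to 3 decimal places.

0.540

Component means — 1: -2.2; 2: 11.5.
E[X] = 0.8·-2.2 + 0.2·11.5 = 0.54.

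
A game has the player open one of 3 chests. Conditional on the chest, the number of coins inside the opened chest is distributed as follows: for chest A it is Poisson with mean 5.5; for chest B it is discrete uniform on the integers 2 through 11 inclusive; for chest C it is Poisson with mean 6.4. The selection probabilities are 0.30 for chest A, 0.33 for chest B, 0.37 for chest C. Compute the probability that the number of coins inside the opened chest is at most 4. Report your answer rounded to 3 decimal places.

Conditional on each chest, P(X ≤ 4): A: 0.357518; B: 0.3; C: 0.23507.
By total probability, P(X ≤ 4) = 0.3·0.357518 + 0.33·0.3 + 0.37·0.23507 = 0.293231.

0.293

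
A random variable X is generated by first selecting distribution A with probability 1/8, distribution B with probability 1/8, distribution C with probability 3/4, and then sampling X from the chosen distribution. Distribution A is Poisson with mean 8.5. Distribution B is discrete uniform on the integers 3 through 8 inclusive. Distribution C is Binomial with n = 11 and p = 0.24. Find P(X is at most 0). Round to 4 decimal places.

0.0367

Conditional on each component, P(X ≤ 0): A: 0.000203468; B: 0; C: 0.0488596.
By total probability, P(X ≤ 0) = 0.125·0.000203468 + 0.125·0 + 0.75·0.0488596 = 0.0366701.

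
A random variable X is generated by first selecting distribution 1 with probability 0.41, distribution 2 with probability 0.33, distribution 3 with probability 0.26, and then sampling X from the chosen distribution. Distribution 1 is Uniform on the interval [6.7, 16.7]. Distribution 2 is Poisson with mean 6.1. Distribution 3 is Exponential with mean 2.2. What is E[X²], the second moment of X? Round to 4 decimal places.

76.3507

For each component E[X²] = Var + (mean)², giving 1: 145.223; 2: 43.31; 3: 9.68.
Overall E[X²] = 0.41·145.223 + 0.33·43.31 + 0.26·9.68 = 76.3507.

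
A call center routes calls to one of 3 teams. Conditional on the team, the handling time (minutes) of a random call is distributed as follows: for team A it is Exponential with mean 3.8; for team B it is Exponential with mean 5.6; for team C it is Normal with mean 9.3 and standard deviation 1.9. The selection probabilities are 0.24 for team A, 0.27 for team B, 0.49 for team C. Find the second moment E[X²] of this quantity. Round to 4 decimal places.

For each component E[X²] = Var + (mean)², giving A: 28.88; B: 62.72; C: 90.1.
Overall E[X²] = 0.24·28.88 + 0.27·62.72 + 0.49·90.1 = 68.0146.

68.0146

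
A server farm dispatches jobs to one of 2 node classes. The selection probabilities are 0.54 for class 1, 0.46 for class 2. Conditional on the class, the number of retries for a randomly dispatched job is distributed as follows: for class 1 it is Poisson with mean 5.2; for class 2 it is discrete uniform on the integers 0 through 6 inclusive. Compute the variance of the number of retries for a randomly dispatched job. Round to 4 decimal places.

Per component, 1: μ=5.2, E[X²]=32.24; 2: μ=3, E[X²]=13.
E[X] = 0.54·5.2 + 0.46·3 = 4.188.
E[X²] = 0.54·32.24 + 0.46·13 = 23.3896.
Var(X) = E[X²] − (E[X])² = 23.3896 − 17.5393 = 5.85026.

5.8503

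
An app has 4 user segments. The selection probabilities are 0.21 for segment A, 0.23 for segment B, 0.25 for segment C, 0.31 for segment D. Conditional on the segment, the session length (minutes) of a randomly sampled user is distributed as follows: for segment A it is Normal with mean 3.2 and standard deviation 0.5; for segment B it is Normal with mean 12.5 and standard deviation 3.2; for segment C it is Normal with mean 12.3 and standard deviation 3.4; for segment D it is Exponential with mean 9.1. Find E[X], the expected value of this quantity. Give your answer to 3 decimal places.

Component means — A: 3.2; B: 12.5; C: 12.3; D: 9.1.
E[X] = 0.21·3.2 + 0.23·12.5 + 0.25·12.3 + 0.31·9.1 = 9.443.

9.443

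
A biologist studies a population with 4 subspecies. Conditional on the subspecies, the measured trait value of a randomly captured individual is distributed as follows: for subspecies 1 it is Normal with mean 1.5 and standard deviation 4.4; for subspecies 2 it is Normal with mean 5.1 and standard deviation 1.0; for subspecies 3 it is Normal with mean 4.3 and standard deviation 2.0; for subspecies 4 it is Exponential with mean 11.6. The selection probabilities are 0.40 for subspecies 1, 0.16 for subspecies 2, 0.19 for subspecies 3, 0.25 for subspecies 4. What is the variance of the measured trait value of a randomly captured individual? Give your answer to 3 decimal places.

58.171

Per component, 1: μ=1.5, E[X²]=21.61; 2: μ=5.1, E[X²]=27.01; 3: μ=4.3, E[X²]=22.49; 4: μ=11.6, E[X²]=269.12.
E[X] = 0.4·1.5 + 0.16·5.1 + 0.19·4.3 + 0.25·11.6 = 5.133.
E[X²] = 0.4·21.61 + 0.16·27.01 + 0.19·22.49 + 0.25·269.12 = 84.5187.
Var(X) = E[X²] − (E[X])² = 84.5187 − 26.3477 = 58.171.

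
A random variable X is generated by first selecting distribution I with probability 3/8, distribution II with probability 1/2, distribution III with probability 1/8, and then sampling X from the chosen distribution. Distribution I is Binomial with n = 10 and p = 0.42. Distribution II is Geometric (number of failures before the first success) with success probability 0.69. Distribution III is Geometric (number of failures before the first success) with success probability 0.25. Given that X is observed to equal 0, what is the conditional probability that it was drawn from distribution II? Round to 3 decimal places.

Likelihoods P(X=0 | ·): I: 0.00430804; II: 0.69; III: 0.25.
Posterior ∝ prior × likelihood. Numerator for II: 0.5·0.69 = 0.345.
Normalizing constant: 0.375·0.00430804 + 0.5·0.69 + 0.125·0.25 = 0.377866.
P(II | observation) = 0.345 / 0.377866 = 0.913023.

0.913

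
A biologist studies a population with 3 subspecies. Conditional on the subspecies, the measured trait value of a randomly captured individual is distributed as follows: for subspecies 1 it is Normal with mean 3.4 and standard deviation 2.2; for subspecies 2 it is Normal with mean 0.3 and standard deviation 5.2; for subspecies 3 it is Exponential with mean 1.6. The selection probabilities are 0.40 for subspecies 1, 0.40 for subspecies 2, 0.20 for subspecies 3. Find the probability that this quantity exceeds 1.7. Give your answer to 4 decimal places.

Conditional on each subspecies, P(X > 1.7): 1: 0.780158; 2: 0.393876; 3: 0.345591.
By total probability, P(X > 1.7) = 0.4·0.780158 + 0.4·0.393876 + 0.2·0.345591 = 0.538732.

0.5387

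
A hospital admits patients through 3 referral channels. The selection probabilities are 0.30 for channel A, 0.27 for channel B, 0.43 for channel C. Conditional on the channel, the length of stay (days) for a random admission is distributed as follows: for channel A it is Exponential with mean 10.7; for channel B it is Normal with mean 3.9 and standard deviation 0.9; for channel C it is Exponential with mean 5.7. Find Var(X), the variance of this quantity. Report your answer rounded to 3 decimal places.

Per component, A: μ=10.7, E[X²]=228.98; B: μ=3.9, E[X²]=16.02; C: μ=5.7, E[X²]=64.98.
E[X] = 0.3·10.7 + 0.27·3.9 + 0.43·5.7 = 6.714.
E[X²] = 0.3·228.98 + 0.27·16.02 + 0.43·64.98 = 100.961.
Var(X) = E[X²] − (E[X])² = 100.961 − 45.0778 = 55.883.

55.883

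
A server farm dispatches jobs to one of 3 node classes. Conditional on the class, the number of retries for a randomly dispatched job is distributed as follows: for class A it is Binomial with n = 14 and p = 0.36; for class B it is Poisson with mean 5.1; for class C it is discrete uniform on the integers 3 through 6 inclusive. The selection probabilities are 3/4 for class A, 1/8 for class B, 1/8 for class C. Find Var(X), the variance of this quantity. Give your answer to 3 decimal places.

3.246

Per component, A: μ=5.04, E[X²]=28.6272; B: μ=5.1, E[X²]=31.11; C: μ=4.5, E[X²]=21.5.
E[X] = 0.75·5.04 + 0.125·5.1 + 0.125·4.5 = 4.98.
E[X²] = 0.75·28.6272 + 0.125·31.11 + 0.125·21.5 = 28.0466.
Var(X) = E[X²] − (E[X])² = 28.0466 − 24.8004 = 3.24625.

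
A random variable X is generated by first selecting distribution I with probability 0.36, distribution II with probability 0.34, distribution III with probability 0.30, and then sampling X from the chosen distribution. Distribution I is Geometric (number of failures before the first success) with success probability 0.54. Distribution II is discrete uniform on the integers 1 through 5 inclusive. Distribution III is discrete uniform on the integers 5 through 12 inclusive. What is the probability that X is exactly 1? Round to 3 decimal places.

0.157

Conditional on each component, P(X = 1): I: 0.2484; II: 0.2; III: 0.
By total probability, P(X = 1) = 0.36·0.2484 + 0.34·0.2 + 0.3·0 = 0.157424.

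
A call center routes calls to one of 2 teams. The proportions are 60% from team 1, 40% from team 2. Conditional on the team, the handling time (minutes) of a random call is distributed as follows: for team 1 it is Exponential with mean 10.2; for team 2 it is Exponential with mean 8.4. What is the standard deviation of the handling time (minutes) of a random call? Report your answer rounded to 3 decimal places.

Per component, 1: μ=10.2, E[X²]=208.08; 2: μ=8.4, E[X²]=141.12.
E[X] = 0.6·10.2 + 0.4·8.4 = 9.48.
E[X²] = 0.6·208.08 + 0.4·141.12 = 181.296.
Var(X) = E[X²] − (E[X])² = 181.296 − 89.8704 = 91.4256.
SD(X) = √91.4256 = 9.56167.

9.562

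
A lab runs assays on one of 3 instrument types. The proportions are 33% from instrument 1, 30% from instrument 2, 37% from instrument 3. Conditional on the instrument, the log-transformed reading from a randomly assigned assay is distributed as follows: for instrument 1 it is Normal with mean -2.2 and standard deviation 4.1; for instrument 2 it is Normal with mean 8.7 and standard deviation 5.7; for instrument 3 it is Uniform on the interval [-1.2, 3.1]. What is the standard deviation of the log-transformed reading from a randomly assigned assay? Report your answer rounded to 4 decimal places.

5.9586

Per component, 1: μ=-2.2, E[X²]=21.65; 2: μ=8.7, E[X²]=108.18; 3: μ=0.95, E[X²]=2.44333.
E[X] = 0.33·-2.2 + 0.3·8.7 + 0.37·0.95 = 2.2355.
E[X²] = 0.33·21.65 + 0.3·108.18 + 0.37·2.44333 = 40.5025.
Var(X) = E[X²] − (E[X])² = 40.5025 − 4.99746 = 35.5051.
SD(X) = √35.5051 = 5.95861.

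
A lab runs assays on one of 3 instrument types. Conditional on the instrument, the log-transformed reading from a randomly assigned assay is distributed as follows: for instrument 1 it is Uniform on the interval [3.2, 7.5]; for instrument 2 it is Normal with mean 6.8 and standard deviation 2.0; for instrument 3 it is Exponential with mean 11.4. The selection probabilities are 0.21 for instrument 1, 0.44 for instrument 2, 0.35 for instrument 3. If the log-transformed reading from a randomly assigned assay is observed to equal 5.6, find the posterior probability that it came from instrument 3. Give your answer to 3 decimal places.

0.133

Likelihoods f(5.6 | ·): 1: 0.232558; 2: 0.166612; 3: 0.0536732.
Posterior ∝ prior × likelihood. Numerator for 3: 0.35·0.0536732 = 0.0187856.
Normalizing constant: 0.21·0.232558 + 0.44·0.166612 + 0.35·0.0536732 = 0.140932.
P(3 | observation) = 0.0187856 / 0.140932 = 0.133295.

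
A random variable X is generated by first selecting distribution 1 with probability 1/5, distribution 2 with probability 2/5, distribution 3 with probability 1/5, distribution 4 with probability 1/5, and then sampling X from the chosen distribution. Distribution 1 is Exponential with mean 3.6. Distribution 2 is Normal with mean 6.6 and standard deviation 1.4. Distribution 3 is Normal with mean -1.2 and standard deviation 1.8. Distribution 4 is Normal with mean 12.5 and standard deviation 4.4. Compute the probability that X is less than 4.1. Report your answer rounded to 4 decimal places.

0.3561

Conditional on each component, P(X < 4.1): 1: 0.679825; 2: 0.0370728; 3: 0.998382; 4: 0.0281252.
By total probability, P(X < 4.1) = 0.2·0.679825 + 0.4·0.0370728 + 0.2·0.998382 + 0.2·0.0281252 = 0.356096.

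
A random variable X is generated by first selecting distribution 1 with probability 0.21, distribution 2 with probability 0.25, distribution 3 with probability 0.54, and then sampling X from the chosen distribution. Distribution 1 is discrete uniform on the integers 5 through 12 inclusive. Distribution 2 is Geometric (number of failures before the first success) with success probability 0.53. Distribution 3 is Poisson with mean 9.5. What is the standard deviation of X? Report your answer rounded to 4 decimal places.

Per component, 1: μ=8.5, E[X²]=77.5; 2: μ=0.886792, E[X²]=2.45959; 3: μ=9.5, E[X²]=99.75.
E[X] = 0.21·8.5 + 0.25·0.886792 + 0.54·9.5 = 7.1367.
E[X²] = 0.21·77.5 + 0.25·2.45959 + 0.54·99.75 = 70.7549.
Var(X) = E[X²] − (E[X])² = 70.7549 − 50.9325 = 19.8224.
SD(X) = √19.8224 = 4.45224.

4.4522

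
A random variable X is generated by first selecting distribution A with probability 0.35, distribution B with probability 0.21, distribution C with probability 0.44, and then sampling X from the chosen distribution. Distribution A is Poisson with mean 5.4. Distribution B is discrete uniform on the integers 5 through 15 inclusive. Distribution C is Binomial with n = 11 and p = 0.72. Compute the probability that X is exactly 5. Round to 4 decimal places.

Conditional on each component, P(X = 5): A: 0.172821; B: 0.0909091; C: 0.0430777.
By total probability, P(X = 5) = 0.35·0.172821 + 0.21·0.0909091 + 0.44·0.0430777 = 0.0985326.

0.0985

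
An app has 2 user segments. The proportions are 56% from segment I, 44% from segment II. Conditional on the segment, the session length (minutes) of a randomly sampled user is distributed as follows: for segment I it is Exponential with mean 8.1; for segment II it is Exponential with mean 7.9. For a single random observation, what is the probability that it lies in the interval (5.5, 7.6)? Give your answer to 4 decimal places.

Conditional on each segment, P(5.5 < X < 7.6): I: 0.115814; II: 0.116356.
By total probability, P(5.5 < X < 7.6) = 0.56·0.115814 + 0.44·0.116356 = 0.116053.

0.1161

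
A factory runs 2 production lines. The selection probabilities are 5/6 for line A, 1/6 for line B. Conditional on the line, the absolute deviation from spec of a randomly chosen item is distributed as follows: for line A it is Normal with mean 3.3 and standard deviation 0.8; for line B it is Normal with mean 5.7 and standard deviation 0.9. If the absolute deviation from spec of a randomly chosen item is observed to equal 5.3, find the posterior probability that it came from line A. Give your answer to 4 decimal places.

Likelihoods f(5.3 | ·): A: 0.0219104; B: 0.401582.
Posterior ∝ prior × likelihood. Numerator for A: 0.833333·0.0219104 = 0.0182586.
Normalizing constant: 0.833333·0.0219104 + 0.166667·0.401582 = 0.085189.
P(A | observation) = 0.0182586 / 0.085189 = 0.214331.

0.2143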